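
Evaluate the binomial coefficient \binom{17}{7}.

C(17,7) = (17·16·15·14·13·12·11) / 7! = 98017920 / 5040 = 19448.

19448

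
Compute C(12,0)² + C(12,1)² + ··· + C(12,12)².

Σ C(12,i)² is the coefficient of x^12 in (1+x)^12(1+x)^12 = (1+x)^24, i.e. C(24,12) = 2704156.

2704156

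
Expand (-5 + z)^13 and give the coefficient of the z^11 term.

1950

The general term is C(13,j)·(-5)^j·(z)^(13-j); the z^11 term has j = 2.
C(13,2) = 78.
Coefficient = C(13,2) · (-5)^2 = 78 · 25 = 1950.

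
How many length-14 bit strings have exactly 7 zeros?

3432

Choose the 7 positions: C(14,7) = 3432.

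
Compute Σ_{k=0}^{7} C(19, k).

1 + 19 + 171 + 969 + 3876 + 11628 + 27132 + 50388 = 94184.

94184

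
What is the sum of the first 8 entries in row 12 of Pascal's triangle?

1 + 12 + 66 + 220 + 495 + 792 + 924 + 792 = 3302.

3302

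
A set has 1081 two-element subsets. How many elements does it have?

47

n(n−1)/2 = 1081 ⇒ n(n−1) = 2162. Since 47·46 = 2162, n = 47.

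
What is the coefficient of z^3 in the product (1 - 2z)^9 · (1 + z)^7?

-7

Coefficient of z^3 = Σ_{j} C(9,j)·(-2)^j·C(7,3-j)·1^(3-j) for j from 0 to 3.
= 35 + (-378) + 1008 + (-672) = -7.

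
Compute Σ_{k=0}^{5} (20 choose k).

1 + 20 + 190 + 1140 + 4845 + 15504 = 21700.

21700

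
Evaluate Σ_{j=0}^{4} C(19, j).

1 + 19 + 171 + 969 + 3876 = 5036.

5036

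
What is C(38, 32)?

C(38,32) = C(38,6) by symmetry.
C(38,6) = (38·37·36·35·34·33) / 6! = 1987690320 / 720 = 2760681.

2760681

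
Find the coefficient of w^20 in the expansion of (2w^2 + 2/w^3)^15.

3440640

General term: C(15,j)·(2w^2)^j·(2/w^3)^(15-j), with w-exponent 2j − 3(15−j) = 5j − 45.
Set 5j − 45 = 20: j = 13.
C(15,13) = 105; 2^13 = 8192; 2^2 = 4.
Coefficient = 105 · 8192 · 4 = 3440640.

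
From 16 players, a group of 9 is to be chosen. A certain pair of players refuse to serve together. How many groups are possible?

All 9-subsets: C(16,9) = 11440. Those containing both fixed elements: C(14,7) = 3432.
11440 − 3432 = 8008.

8008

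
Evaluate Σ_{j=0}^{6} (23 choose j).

1 + 23 + 253 + 1771 + 8855 + 33649 + 100947 = 145499.

145499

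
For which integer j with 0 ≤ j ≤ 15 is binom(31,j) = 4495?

3

C(31,j) increases on 0 ≤ j ≤ 15. C(31,2) = 465 and C(31,3) = 4495, so j = 3.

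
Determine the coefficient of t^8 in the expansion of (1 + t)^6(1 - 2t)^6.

-180

Coefficient of t^8 = Σ_{j} C(6,j)·1^j·C(6,8-j)·(-2)^(8-j) for j from 2 to 6.
= 960 + (-3840) + 3600 + (-960) + 60 = -180.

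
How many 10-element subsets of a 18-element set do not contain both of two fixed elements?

All 10-subsets: C(18,10) = 43758. Those containing both fixed elements: C(16,8) = 12870.
43758 − 12870 = 30888.

30888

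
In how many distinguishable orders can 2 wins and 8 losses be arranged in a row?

Choose positions for the wins: C(10,2) = 45.

45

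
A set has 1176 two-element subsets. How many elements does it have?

49

n(n−1)/2 = 1176 ⇒ n(n−1) = 2352. Since 49·48 = 2352, n = 49.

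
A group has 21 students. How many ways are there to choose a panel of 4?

This is C(21,4) = 5985.

5985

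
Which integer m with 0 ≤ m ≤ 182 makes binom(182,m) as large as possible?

C(182,m) is maximized at m = 182/2 = 91.

91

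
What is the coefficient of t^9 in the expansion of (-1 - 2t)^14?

1025024

The general term is C(14,j)·(-1)^j·(-2t)^(14-j); the t^9 term has j = 5.
C(14,5) = 2002.
Coefficient = C(14,5) · (-1)^5 · (-2)^9 = 2002 · (-1) · (-512) = 1025024.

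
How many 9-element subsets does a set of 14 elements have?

2002

C(14,9) = C(14,5) by symmetry.
C(14,5) = (14·13·12·11·10) / 5! = 240240 / 120 = 2002.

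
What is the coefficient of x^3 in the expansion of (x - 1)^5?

10

The general term is C(5,j)·(x)^j·(-1)^(5-j); the x^3 term has j = 3.
C(5,3) = 10.
Coefficient = C(5,3) = 10.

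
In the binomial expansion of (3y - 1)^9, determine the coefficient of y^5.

The general term is C(9,j)·(3y)^j·(-1)^(9-j); the y^5 term has j = 5.
C(9,5) = 126.
Coefficient = C(9,5) · 3^5 = 126 · 243 = 30618.

30618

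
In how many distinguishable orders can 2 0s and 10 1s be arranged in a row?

Choose positions for the 0s: C(12,2) = 66.

66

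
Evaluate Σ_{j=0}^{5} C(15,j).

4944

1 + 15 + 105 + 455 + 1365 + 3003 = 4944.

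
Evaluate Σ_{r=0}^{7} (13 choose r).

1 + 13 + 78 + 286 + 715 + 1287 + 1716 + 1716 = 5812.

5812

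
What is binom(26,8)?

1562275

C(26,8) = (26·25·24·23·22·21·20·19) / 8! = 62990928000 / 40320 = 1562275.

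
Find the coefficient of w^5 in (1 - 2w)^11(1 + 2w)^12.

1760

Coefficient of w^5 = Σ_{j} C(11,j)·(-2)^j·C(12,5-j)·2^(5-j) for j from 0 to 5.
= 25344 + (-174240) + 387200 + (-348480) + 126720 + (-14784) = 1760.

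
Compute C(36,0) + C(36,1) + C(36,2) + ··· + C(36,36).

68719476736

Setting x = 1 in (1+x)^36 gives Σ C(36,r) = 2^36 = 68719476736.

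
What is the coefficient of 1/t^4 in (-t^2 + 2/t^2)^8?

General term: C(8,j)·(-t^2)^j·(2/t^2)^(8-j), with t-exponent 2j − 2(8−j) = 4j − 16.
Set 4j − 16 = -4: j = 3.
C(8,3) = 56; (-1)^3 = -1; 2^5 = 32.
Coefficient = 56 · (-1) · 32 = -1792.

-1792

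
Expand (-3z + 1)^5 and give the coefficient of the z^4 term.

The general term is C(5,j)·(-3z)^j·(1)^(5-j); the z^4 term has j = 4.
C(5,4) = 5.
Coefficient = C(5,4) · (-3)^4 = 5 · 81 = 405.

405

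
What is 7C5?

21

C(7,5) = C(7,2) by symmetry.
C(7,2) = (7·6) / 2! = 42 / 2 = 21.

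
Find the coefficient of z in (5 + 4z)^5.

12500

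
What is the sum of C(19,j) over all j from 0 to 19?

524288

Setting x = 1 in (1+x)^19 gives Σ C(19,j) = 2^19 = 524288.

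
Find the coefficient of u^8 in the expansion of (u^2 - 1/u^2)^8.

General term: C(8,j)·(u^2)^j·(-1/u^2)^(8-j), with u-exponent 2j − 2(8−j) = 4j − 16.
Set 4j − 16 = 8: j = 6.
C(8,6) = 28; 1^6 = 1; (-1)^2 = 1.
Coefficient = 28 · 1 · 1 = 28.

28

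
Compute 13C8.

1287

C(13,8) = C(13,5) by symmetry.
C(13,5) = (13·12·11·10·9) / 5! = 154440 / 120 = 1287.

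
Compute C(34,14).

C(34,14) = (34·33·32·31·30·29·28·27·26·25·24·23·22·21) / 14! = 121350057687226368000 / 87178291200 = 1391975640.

1391975640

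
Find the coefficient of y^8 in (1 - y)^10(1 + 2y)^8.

-435

Coefficient of y^8 = Σ_{j} C(10,j)·(-1)^j·C(8,8-j)·2^(8-j) for j from 0 to 8.
= 256 + (-10240) + 80640 + (-215040) + 235200 + (-112896) + 23520 + (-1920) + 45 = -435.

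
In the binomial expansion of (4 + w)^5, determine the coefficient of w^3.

The general term is C(5,j)·(4)^j·(w)^(5-j); the w^3 term has j = 2.
C(5,2) = 10.
Coefficient = C(5,2) · 4^2 = 10 · 16 = 160.

160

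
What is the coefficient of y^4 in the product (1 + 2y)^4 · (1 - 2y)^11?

-688

Coefficient of y^4 = Σ_{j} C(4,j)·2^j·C(11,4-j)·(-2)^(4-j) for j from 0 to 4.
= 5280 + (-10560) + 5280 + (-704) + 16 = -688.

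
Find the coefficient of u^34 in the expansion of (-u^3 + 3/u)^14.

General term: C(14,j)·(-u^3)^j·(3/u)^(14-j), with u-exponent 3j − 1(14−j) = 4j − 14.
Set 4j − 14 = 34: j = 12.
C(14,12) = 91; (-1)^12 = 1; 3^2 = 9.
Coefficient = 91 · 1 · 9 = 819.

819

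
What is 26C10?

C(26,10) = (26·25·24·23·22·21·20·19·18·17) / 10! = 19275223968000 / 3628800 = 5311735.

5311735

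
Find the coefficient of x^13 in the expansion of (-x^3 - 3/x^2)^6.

General term: C(6,j)·(-x^3)^j·(-3/x^2)^(6-j), with x-exponent 3j − 2(6−j) = 5j − 12.
Set 5j − 12 = 13: j = 5.
C(6,5) = 6; (-1)^5 = -1; (-3)^1 = -3.
Coefficient = 6 · (-1) · (-3) = 18.

18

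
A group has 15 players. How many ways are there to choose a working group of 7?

6435

This is C(15,7) = 6435.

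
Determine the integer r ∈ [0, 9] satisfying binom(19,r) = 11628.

C(19,r) increases on 0 ≤ r ≤ 9. C(19,4) = 3876 and C(19,5) = 11628, so r = 5.

5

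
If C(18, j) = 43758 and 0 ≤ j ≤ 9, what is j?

8

C(18,j) increases on 0 ≤ j ≤ 9. C(18,7) = 31824 and C(18,8) = 43758, so j = 8.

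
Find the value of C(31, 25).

736281

C(31,25) = C(31,6) by symmetry.
C(31,6) = (31·30·29·28·27·26) / 6! = 530122320 / 720 = 736281.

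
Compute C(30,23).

2035800

C(30,23) = C(30,7) by symmetry.
C(30,7) = (30·29·28·27·26·25·24) / 7! = 10260432000 / 5040 = 2035800.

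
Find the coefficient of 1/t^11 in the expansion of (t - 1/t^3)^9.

-126

General term: C(9,j)·(t)^j·(-1/t^3)^(9-j), with t-exponent 1j − 3(9−j) = 4j − 27.
Set 4j − 27 = -11: j = 4.
C(9,4) = 126; 1^4 = 1; (-1)^5 = -1.
Coefficient = 126 · 1 · (-1) = -126.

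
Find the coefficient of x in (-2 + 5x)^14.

-573440

The general term is C(14,j)·(-2)^j·(5x)^(14-j); the x^1 term has j = 13.
C(14,13) = 14.
Coefficient = C(14,13) · (-2)^13 · 5^1 = 14 · (-8192) · 5 = -573440.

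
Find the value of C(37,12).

1852482996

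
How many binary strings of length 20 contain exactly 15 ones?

Choose the 15 positions: C(20,15) = 15504.

15504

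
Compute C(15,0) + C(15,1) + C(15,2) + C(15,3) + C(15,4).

1941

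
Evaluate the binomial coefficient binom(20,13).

C(20,13) = C(20,7) by symmetry.
C(20,7) = (20·19·18·17·16·15·14) / 7! = 390700800 / 5040 = 77520.

77520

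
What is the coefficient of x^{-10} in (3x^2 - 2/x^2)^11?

General term: C(11,j)·(3x^2)^j·(-2/x^2)^(11-j), with x-exponent 2j − 2(11−j) = 4j − 22.
Set 4j − 22 = -10: j = 3.
C(11,3) = 165; 3^3 = 27; (-2)^8 = 256.
Coefficient = 165 · 27 · 256 = 1140480.

1140480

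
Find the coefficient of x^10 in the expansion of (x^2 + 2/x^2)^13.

General term: C(13,j)·(x^2)^j·(2/x^2)^(13-j), with x-exponent 2j − 2(13−j) = 4j − 26.
Set 4j − 26 = 10: j = 9.
C(13,9) = 715; 1^9 = 1; 2^4 = 16.
Coefficient = 715 · 1 · 16 = 11440.

11440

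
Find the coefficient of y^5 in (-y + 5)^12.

-61875000

The general term is C(12,j)·(-y)^j·(5)^(12-j); the y^5 term has j = 5.
C(12,5) = 792.
Coefficient = C(12,5) · (-1)^5 · 5^7 = 792 · (-1) · 78125 = -61875000.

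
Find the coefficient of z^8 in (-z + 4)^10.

The general term is C(10,j)·(-z)^j·(4)^(10-j); the z^8 term has j = 8.
C(10,8) = 45.
Coefficient = C(10,8) · 4^2 = 45 · 16 = 720.

720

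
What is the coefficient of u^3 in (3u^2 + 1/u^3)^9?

61236

General term: C(9,j)·(3u^2)^j·(1/u^3)^(9-j), with u-exponent 2j − 3(9−j) = 5j − 27.
Set 5j − 27 = 3: j = 6.
C(9,6) = 84; 3^6 = 729; 1^3 = 1.
Coefficient = 84 · 729 · 1 = 61236.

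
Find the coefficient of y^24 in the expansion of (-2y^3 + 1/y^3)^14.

-745472

General term: C(14,j)·(-2y^3)^j·(1/y^3)^(14-j), with y-exponent 3j − 3(14−j) = 6j − 42.
Set 6j − 42 = 24: j = 11.
C(14,11) = 364; (-2)^11 = -2048; 1^3 = 1.
Coefficient = 364 · (-2048) · 1 = -745472.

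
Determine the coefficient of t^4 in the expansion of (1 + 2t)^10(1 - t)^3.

1000

Coefficient of t^4 = Σ_{j} C(10,j)·2^j·C(3,4-j)·(-1)^(4-j) for j from 1 to 4.
= (-20) + 540 + (-2880) + 3360 = 1000.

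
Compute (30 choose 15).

155117520

C(30,15) = (30·29·28·27·26·25·24·23·22·21·20·19·18·17·16) / 15! = 202843204931727360000 / 1307674368000 = 155117520.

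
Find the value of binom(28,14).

C(28,14) = (28·27·26·25·24·23·22·21·20·19·18·17·16·15) / 14! = 3497296636753920000 / 87178291200 = 40116600.

40116600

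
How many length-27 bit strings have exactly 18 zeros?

Choose the 18 positions: C(27,18) = 4686825.

4686825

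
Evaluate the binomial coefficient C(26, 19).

C(26,19) = C(26,7) by symmetry.
C(26,7) = (26·25·24·23·22·21·20) / 7! = 3315312000 / 5040 = 657800.

657800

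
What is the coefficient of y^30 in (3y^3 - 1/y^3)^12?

General term: C(12,j)·(3y^3)^j·(-1/y^3)^(12-j), with y-exponent 3j − 3(12−j) = 6j − 36.
Set 6j − 36 = 30: j = 11.
C(12,11) = 12; 3^11 = 177147; (-1)^1 = -1.
Coefficient = 12 · 177147 · (-1) = -2125764.

-2125764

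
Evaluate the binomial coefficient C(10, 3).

120

C(10,3) = (10·9·8) / 3! = 720 / 6 = 120.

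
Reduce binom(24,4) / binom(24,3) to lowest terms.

C(n,k+1)/C(n,k) = (n−k)/(k+1) = (24−3)/(3+1) = 21/4.

21/4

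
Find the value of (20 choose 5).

15504

C(20,5) = (20·19·18·17·16) / 5! = 1860480 / 120 = 15504.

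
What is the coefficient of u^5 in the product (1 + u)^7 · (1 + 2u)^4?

1925

Coefficient of u^5 = Σ_{j} C(7,j)·1^j·C(4,5-j)·2^(5-j) for j from 1 to 5.
= 112 + 672 + 840 + 280 + 21 = 1925.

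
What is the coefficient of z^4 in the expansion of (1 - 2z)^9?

2016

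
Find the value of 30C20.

30045015

C(30,20) = C(30,10) by symmetry.
C(30,10) = (30·29·28·27·26·25·24·23·22·21) / 10! = 109027350432000 / 3628800 = 30045015.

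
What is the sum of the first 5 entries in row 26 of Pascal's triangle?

1 + 26 + 325 + 2600 + 14950 = 17902.

17902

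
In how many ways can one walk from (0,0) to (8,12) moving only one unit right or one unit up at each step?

125970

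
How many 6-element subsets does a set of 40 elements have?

3838380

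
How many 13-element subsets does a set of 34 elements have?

927983760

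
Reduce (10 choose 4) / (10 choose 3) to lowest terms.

7/4

C(n,k+1)/C(n,k) = (n−k)/(k+1) = (10−3)/(3+1) = 7/4.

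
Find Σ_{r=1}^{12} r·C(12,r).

Differentiating (1+x)^12 and setting x=1: Σ r·C(12,r) = 12·2^11 = 24576.

24576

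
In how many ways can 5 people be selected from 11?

462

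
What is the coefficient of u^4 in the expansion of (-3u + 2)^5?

The general term is C(5,j)·(-3u)^j·(2)^(5-j); the u^4 term has j = 4.
C(5,4) = 5.
Coefficient = C(5,4) · (-3)^4 · 2^1 = 5 · 81 · 2 = 810.

810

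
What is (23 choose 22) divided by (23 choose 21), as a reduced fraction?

1/11

C(n,k+1)/C(n,k) = (n−k)/(k+1) = (23−21)/(21+1) = 2/22 = 1/11.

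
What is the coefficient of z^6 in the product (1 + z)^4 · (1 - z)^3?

Coefficient of z^6 = Σ_{j} C(4,j)·1^j·C(3,6-j)·(-1)^(6-j) for j from 3 to 4.
= (-4) + 3 = -1.

-1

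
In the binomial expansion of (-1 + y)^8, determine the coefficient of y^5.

The general term is C(8,j)·(-1)^j·(y)^(8-j); the y^5 term has j = 3.
C(8,3) = 56.
Coefficient = C(8,3) · (-1)^3 = 56 · (-1) = -56.

-56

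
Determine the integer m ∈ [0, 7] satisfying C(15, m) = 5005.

C(15,m) increases on 0 ≤ m ≤ 7. C(15,5) = 3003 and C(15,6) = 5005, so m = 6.

6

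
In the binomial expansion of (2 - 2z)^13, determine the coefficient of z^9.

The general term is C(13,j)·(2)^j·(-2z)^(13-j); the z^9 term has j = 4.
C(13,4) = 715.
Coefficient = C(13,4) · 2^4 · (-2)^9 = 715 · 16 · (-512) = -5857280.

-5857280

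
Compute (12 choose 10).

66

C(12,10) = C(12,2) by symmetry.
C(12,2) = (12·11) / 2! = 132 / 2 = 66.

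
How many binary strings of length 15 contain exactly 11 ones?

Choose the 11 positions: C(15,11) = 1365.

1365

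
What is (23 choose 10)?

C(23,10) = (23·22·21·20·19·18·17·16·15·14) / 10! = 4151586700800 / 3628800 = 1144066.

1144066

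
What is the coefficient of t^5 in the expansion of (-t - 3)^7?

The general term is C(7,j)·(-t)^j·(-3)^(7-j); the t^5 term has j = 5.
C(7,5) = 21.
Coefficient = C(7,5) · (-1)^5 · (-3)^2 = 21 · (-1) · 9 = -189.

-189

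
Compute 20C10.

184756

C(20,10) = (20·19·18·17·16·15·14·13·12·11) / 10! = 670442572800 / 3628800 = 184756.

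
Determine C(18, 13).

8568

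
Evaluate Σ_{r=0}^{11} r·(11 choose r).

Since r·C(11,r) = 11·C(10,r−1), the sum is 11·2^10 = 11·1024 = 11264.

11264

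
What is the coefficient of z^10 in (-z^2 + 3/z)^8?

252

General term: C(8,j)·(-z^2)^j·(3/z)^(8-j), with z-exponent 2j − 1(8−j) = 3j − 8.
Set 3j − 8 = 10: j = 6.
C(8,6) = 28; (-1)^6 = 1; 3^2 = 9.
Coefficient = 28 · 1 · 9 = 252.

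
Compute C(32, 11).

129024480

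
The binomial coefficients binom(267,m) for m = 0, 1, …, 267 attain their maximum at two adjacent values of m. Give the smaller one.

133

For odd n = 267, C(267,m) peaks at m = (n−1)/2 and (n+1)/2; the smaller is 133.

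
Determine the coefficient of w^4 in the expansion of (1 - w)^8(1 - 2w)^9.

Coefficient of w^4 = Σ_{j} C(8,j)·(-1)^j·C(9,4-j)·(-2)^(4-j) for j from 0 to 4.
= 2016 + 5376 + 4032 + 1008 + 70 = 12502.

12502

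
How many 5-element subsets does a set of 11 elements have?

C(11,5) = (11·10·9·8·7) / 5! = 55440 / 120 = 462.

462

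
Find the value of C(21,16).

C(21,16) = C(21,5) by symmetry.
C(21,5) = (21·20·19·18·17) / 5! = 2441880 / 120 = 20349.

20349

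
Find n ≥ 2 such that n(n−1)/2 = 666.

37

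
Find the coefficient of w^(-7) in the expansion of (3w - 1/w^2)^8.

-1512

General term: C(8,j)·(3w)^j·(-1/w^2)^(8-j), with w-exponent 1j − 2(8−j) = 3j − 16.
Set 3j − 16 = -7: j = 3.
C(8,3) = 56; 3^3 = 27; (-1)^5 = -1.
Coefficient = 56 · 27 · (-1) = -1512.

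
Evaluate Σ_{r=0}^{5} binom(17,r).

9402

1 + 17 + 136 + 680 + 2380 + 6188 = 9402.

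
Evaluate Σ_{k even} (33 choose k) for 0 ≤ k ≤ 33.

Even-k terms of row 33 sum to 2^32 = 4294967296.

4294967296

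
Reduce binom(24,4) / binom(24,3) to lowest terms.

21/4

C(n,k+1)/C(n,k) = (n−k)/(k+1) = (24−3)/(3+1) = 21/4.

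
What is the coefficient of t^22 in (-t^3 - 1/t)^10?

45

General term: C(10,j)·(-t^3)^j·(-1/t)^(10-j), with t-exponent 3j − 1(10−j) = 4j − 10.
Set 4j − 10 = 22: j = 8.
C(10,8) = 45; (-1)^8 = 1; (-1)^2 = 1.
Coefficient = 45 · 1 · 1 = 45.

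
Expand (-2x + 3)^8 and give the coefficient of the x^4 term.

90720

The general term is C(8,j)·(-2x)^j·(3)^(8-j); the x^4 term has j = 4.
C(8,4) = 70.
Coefficient = C(8,4) · (-2)^4 · 3^4 = 70 · 16 · 81 = 90720.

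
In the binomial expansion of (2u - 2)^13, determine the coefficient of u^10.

The general term is C(13,j)·(2u)^j·(-2)^(13-j); the u^10 term has j = 10.
C(13,10) = 286.
Coefficient = C(13,10) · 2^10 · (-2)^3 = 286 · 1024 · (-8) = -2342912.

-2342912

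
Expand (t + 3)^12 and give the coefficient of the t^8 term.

40095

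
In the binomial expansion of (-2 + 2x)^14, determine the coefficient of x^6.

The general term is C(14,j)·(-2)^j·(2x)^(14-j); the x^6 term has j = 8.
C(14,8) = 3003.
Coefficient = C(14,8) · (-2)^8 · 2^6 = 3003 · 256 · 64 = 49201152.

49201152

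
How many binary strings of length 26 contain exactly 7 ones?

657800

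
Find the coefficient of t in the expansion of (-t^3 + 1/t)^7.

21

General term: C(7,j)·(-t^3)^j·(1/t)^(7-j), with t-exponent 3j − 1(7−j) = 4j − 7.
Set 4j − 7 = 1: j = 2.
C(7,2) = 21; (-1)^2 = 1; 1^5 = 1.
Coefficient = 21 · 1 · 1 = 21.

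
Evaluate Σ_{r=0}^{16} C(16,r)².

By Vandermonde's identity, Σ C(16,r)² = C(32,16) = 601080390.

601080390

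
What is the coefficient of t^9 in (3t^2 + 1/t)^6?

General term: C(6,j)·(3t^2)^j·(1/t)^(6-j), with t-exponent 2j − 1(6−j) = 3j − 6.
Set 3j − 6 = 9: j = 5.
C(6,5) = 6; 3^5 = 243; 1^1 = 1.
Coefficient = 6 · 243 · 1 = 1458.

1458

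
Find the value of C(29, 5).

118755

C(29,5) = (29·28·27·26·25) / 5! = 14250600 / 120 = 118755.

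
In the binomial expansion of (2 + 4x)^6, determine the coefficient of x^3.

The general term is C(6,j)·(2)^j·(4x)^(6-j); the x^3 term has j = 3.
C(6,3) = 20.
Coefficient = C(6,3) · 2^3 · 4^3 = 20 · 8 · 64 = 10240.

10240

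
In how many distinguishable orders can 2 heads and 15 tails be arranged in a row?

136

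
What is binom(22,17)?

26334

C(22,17) = C(22,5) by symmetry.
C(22,5) = (22·21·20·19·18) / 5! = 3160080 / 120 = 26334.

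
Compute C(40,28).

C(40,28) = C(40,12) by symmetry.
C(40,12) = (40·39·38·37·36·35·34·33·32·31·30·29) / 12! = 2676111755885568000 / 479001600 = 5586853480.

5586853480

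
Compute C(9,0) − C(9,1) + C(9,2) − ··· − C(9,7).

-8

The partial alternating sum Σ_{k=0}^{7} (−1)^k C(9,k) = (−1)^7 C(8,7) = -8.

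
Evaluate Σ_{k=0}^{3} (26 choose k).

1 + 26 + 325 + 2600 = 2952.

2952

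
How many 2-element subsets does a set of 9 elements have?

C(9,2) = (9·8) / 2! = 72 / 2 = 36.

36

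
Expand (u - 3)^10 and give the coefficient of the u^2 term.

The general term is C(10,j)·(u)^j·(-3)^(10-j); the u^2 term has j = 2.
C(10,2) = 45.
Coefficient = C(10,2) · (-3)^8 = 45 · 6561 = 295245.

295245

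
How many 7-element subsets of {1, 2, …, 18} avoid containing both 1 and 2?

27456

All 7-subsets: C(18,7) = 31824. Those containing both fixed elements: C(16,5) = 4368.
31824 − 4368 = 27456.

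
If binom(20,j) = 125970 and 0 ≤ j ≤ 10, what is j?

8

C(20,j) increases on 0 ≤ j ≤ 10. C(20,7) = 77520 and C(20,8) = 125970, so j = 8.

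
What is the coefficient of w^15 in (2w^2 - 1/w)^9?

General term: C(9,j)·(2w^2)^j·(-1/w)^(9-j), with w-exponent 2j − 1(9−j) = 3j − 9.
Set 3j − 9 = 15: j = 8.
C(9,8) = 9; 2^8 = 256; (-1)^1 = -1.
Coefficient = 9 · 256 · (-1) = -2304.

-2304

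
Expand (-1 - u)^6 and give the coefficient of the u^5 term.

The general term is C(6,j)·(-1)^j·(-u)^(6-j); the u^5 term has j = 1.
C(6,1) = 6.
Coefficient = C(6,1) · (-1)^1 · (-1)^5 = 6 · (-1) · (-1) = 6.

6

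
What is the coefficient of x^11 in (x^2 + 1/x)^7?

7

General term: C(7,j)·(x^2)^j·(1/x)^(7-j), with x-exponent 2j − 1(7−j) = 3j − 7.
Set 3j − 7 = 11: j = 6.
C(7,6) = 7; 1^6 = 1; 1^1 = 1.
Coefficient = 7 · 1 · 1 = 7.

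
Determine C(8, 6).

28

C(8,6) = C(8,2) by symmetry.
C(8,2) = (8·7) / 2! = 56 / 2 = 28.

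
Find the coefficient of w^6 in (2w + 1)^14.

The general term is C(14,j)·(2w)^j·(1)^(14-j); the w^6 term has j = 6.
C(14,6) = 3003.
Coefficient = C(14,6) · 2^6 = 3003 · 64 = 192192.

192192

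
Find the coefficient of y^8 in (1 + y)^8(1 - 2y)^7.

Coefficient of y^8 = Σ_{j} C(8,j)·1^j·C(7,8-j)·(-2)^(8-j) for j from 1 to 8.
= (-1024) + 12544 + (-37632) + 39200 + (-15680) + 2352 + (-112) + 1 = -351.

-351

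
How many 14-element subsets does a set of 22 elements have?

C(22,14) = C(22,8) by symmetry.
C(22,8) = (22·21·20·19·18·17·16·15) / 8! = 12893126400 / 40320 = 319770.

319770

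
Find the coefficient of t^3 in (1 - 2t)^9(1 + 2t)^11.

-144

Coefficient of t^3 = Σ_{j} C(9,j)·(-2)^j·C(11,3-j)·2^(3-j) for j from 0 to 3.
= 1320 + (-3960) + 3168 + (-672) = -144.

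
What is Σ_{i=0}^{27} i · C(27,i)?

Since i·C(27,i) = 27·C(26,i−1), the sum is 27·2^26 = 27·67108864 = 1811939328.

1811939328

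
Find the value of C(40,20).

C(40,20) = (40·39·38·37·36·35·34·33·32·31·30·29·28·27·26·25·24·23·22·21) / 20! = 335367096786357081410764800000 / 2432902008176640000 = 137846528820.

137846528820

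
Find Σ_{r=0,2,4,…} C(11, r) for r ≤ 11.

1024

Half of (1+1)^11 + (1−1)^11 gives the even-index sum: 2^10 = 1024.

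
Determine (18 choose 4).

3060

C(18,4) = (18·17·16·15) / 4! = 73440 / 24 = 3060.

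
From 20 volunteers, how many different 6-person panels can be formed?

38760

This is C(20,6) = 38760.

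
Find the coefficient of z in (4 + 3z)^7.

The general term is C(7,j)·(4)^j·(3z)^(7-j); the z^1 term has j = 6.
C(7,6) = 7.
Coefficient = C(7,6) · 4^6 · 3^1 = 7 · 4096 · 3 = 86016.

86016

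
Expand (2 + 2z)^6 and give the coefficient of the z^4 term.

The general term is C(6,j)·(2)^j·(2z)^(6-j); the z^4 term has j = 2.
C(6,2) = 15.
Coefficient = C(6,2) · 2^2 · 2^4 = 15 · 4 · 16 = 960.

960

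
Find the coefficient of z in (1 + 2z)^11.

22

The general term is C(11,j)·(1)^j·(2z)^(11-j); the z^1 term has j = 10.
C(11,10) = 11.
Coefficient = C(11,10) · 2^1 = 11 · 2 = 22.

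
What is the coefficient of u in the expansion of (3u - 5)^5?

9375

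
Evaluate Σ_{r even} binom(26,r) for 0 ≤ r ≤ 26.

33554432

Half of (1+1)^26 + (1−1)^26 gives the even-index sum: 2^25 = 33554432.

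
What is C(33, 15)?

1037158320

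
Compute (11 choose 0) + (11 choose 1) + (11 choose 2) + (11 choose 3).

232

1 + 11 + 55 + 165 = 232.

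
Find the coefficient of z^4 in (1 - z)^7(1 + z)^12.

Coefficient of z^4 = Σ_{j} C(7,j)·(-1)^j·C(12,4-j)·1^(4-j) for j from 0 to 4.
= 495 + (-1540) + 1386 + (-420) + 35 = -44.

-44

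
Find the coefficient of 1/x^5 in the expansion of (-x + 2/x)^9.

4608

General term: C(9,j)·(-x)^j·(2/x)^(9-j), with x-exponent 1j − 1(9−j) = 2j − 9.
Set 2j − 9 = -5: j = 2.
C(9,2) = 36; (-1)^2 = 1; 2^7 = 128.
Coefficient = 36 · 1 · 128 = 4608.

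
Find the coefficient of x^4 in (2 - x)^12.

126720

The general term is C(12,j)·(2)^j·(-x)^(12-j); the x^4 term has j = 8.
C(12,8) = 495.
Coefficient = C(12,8) · 2^8 = 495 · 256 = 126720.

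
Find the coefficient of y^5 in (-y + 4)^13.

-84344832

The general term is C(13,j)·(-y)^j·(4)^(13-j); the y^5 term has j = 5.
C(13,5) = 1287.
Coefficient = C(13,5) · (-1)^5 · 4^8 = 1287 · (-1) · 65536 = -84344832.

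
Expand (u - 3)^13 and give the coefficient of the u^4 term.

The general term is C(13,j)·(u)^j·(-3)^(13-j); the u^4 term has j = 4.
C(13,4) = 715.
Coefficient = C(13,4) · (-3)^9 = 715 · (-19683) = -14073345.

-14073345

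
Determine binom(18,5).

8568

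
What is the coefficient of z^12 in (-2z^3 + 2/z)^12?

3784704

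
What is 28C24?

C(28,24) = C(28,4) by symmetry.
C(28,4) = (28·27·26·25) / 4! = 491400 / 24 = 20475.

20475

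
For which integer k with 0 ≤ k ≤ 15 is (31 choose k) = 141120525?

C(31,k) increases on 0 ≤ k ≤ 15. C(31,11) = 84672315 and C(31,12) = 141120525, so k = 12.

12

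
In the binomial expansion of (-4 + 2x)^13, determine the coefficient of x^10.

-18743296

The general term is C(13,j)·(-4)^j·(2x)^(13-j); the x^10 term has j = 3.
C(13,3) = 286.
Coefficient = C(13,3) · (-4)^3 · 2^10 = 286 · (-64) · 1024 = -18743296.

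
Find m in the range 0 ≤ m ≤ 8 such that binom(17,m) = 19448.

C(17,m) increases on 0 ≤ m ≤ 8. C(17,6) = 12376 and C(17,7) = 19448, so m = 7.

7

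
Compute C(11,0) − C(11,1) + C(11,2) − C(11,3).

The partial alternating sum Σ_{k=0}^{3} (−1)^k C(11,k) = (−1)^3 C(10,3) = -120.

-120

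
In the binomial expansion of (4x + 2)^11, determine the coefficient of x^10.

The general term is C(11,j)·(4x)^j·(2)^(11-j); the x^10 term has j = 10.
C(11,10) = 11.
Coefficient = C(11,10) · 4^10 · 2^1 = 11 · 1048576 · 2 = 23068672.

23068672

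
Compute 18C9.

48620

C(18,9) = (18·17·16·15·14·13·12·11·10) / 9! = 17643225600 / 362880 = 48620.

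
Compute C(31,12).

C(31,12) = (31·30·29·28·27·26·25·24·23·22·21·20) / 12! = 67596957267840000 / 479001600 = 141120525.

141120525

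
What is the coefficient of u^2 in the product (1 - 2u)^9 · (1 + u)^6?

Coefficient of u^2 = Σ_{j} C(9,j)·(-2)^j·C(6,2-j)·1^(2-j) for j from 0 to 2.
= 15 + (-108) + 144 = 51.

51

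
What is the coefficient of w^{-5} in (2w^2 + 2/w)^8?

General term: C(8,j)·(2w^2)^j·(2/w)^(8-j), with w-exponent 2j − 1(8−j) = 3j − 8.
Set 3j − 8 = -5: j = 1.
C(8,1) = 8; 2^1 = 2; 2^7 = 128.
Coefficient = 8 · 2 · 128 = 2048.

2048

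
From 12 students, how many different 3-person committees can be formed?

This is C(12,3) = 220.

220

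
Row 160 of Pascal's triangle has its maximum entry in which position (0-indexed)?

C(160,m) is maximized at m = 160/2 = 80.

80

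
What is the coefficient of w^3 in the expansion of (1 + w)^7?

35

The general term is C(7,j)·(1)^j·(w)^(7-j); the w^3 term has j = 4.
C(7,4) = 35.
Coefficient = C(7,4) = 35.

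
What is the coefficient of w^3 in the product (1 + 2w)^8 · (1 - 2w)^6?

Coefficient of w^3 = Σ_{j} C(8,j)·2^j·C(6,3-j)·(-2)^(3-j) for j from 0 to 3.
= (-160) + 960 + (-1344) + 448 = -96.

-96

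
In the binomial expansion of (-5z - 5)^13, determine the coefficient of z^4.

The general term is C(13,j)·(-5z)^j·(-5)^(13-j); the z^4 term has j = 4.
C(13,4) = 715.
Coefficient = C(13,4) · (-5)^4 · (-5)^9 = 715 · 625 · (-1953125) = -872802734375.

-872802734375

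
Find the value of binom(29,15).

77558760

C(29,15) = C(29,14) by symmetry.
C(29,14) = (29·28·27·26·25·24·23·22·21·20·19·18·17·16) / 14! = 6761440164390912000 / 87178291200 = 77558760.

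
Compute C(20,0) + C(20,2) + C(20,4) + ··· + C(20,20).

524288

Half of (1+1)^20 + (1−1)^20 gives the even-index sum: 2^19 = 524288.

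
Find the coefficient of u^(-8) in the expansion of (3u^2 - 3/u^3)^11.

General term: C(11,j)·(3u^2)^j·(-3/u^3)^(11-j), with u-exponent 2j − 3(11−j) = 5j − 33.
Set 5j − 33 = -8: j = 5.
C(11,5) = 462; 3^5 = 243; (-3)^6 = 729.
Coefficient = 462 · 243 · 729 = 81841914.

81841914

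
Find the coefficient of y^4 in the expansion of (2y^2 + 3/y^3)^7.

General term: C(7,j)·(2y^2)^j·(3/y^3)^(7-j), with y-exponent 2j − 3(7−j) = 5j − 21.
Set 5j − 21 = 4: j = 5.
C(7,5) = 21; 2^5 = 32; 3^2 = 9.
Coefficient = 21 · 32 · 9 = 6048.

6048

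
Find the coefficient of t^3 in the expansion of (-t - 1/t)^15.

-5005

General term: C(15,j)·(-t)^j·(-1/t)^(15-j), with t-exponent 1j − 1(15−j) = 2j − 15.
Set 2j − 15 = 3: j = 9.
C(15,9) = 5005; (-1)^9 = -1; (-1)^6 = 1.
Coefficient = 5005 · (-1) · 1 = -5005.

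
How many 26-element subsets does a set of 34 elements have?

18156204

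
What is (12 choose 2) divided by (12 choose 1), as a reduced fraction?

11/2

C(n,k+1)/C(n,k) = (n−k)/(k+1) = (12−1)/(1+1) = 11/2.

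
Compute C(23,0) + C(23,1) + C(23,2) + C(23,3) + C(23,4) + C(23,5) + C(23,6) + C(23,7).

1 + 23 + 253 + 1771 + 8855 + 33649 + 100947 + 245157 = 390656.

390656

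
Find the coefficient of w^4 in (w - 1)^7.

The general term is C(7,j)·(w)^j·(-1)^(7-j); the w^4 term has j = 4.
C(7,4) = 35.
Coefficient = C(7,4) · (-1)^3 = 35 · (-1) = -35.

-35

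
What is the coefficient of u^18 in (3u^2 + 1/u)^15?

241805655

General term: C(15,j)·(3u^2)^j·(1/u)^(15-j), with u-exponent 2j − 1(15−j) = 3j − 15.
Set 3j − 15 = 18: j = 11.
C(15,11) = 1365; 3^11 = 177147; 1^4 = 1.
Coefficient = 1365 · 177147 · 1 = 241805655.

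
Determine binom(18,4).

3060

C(18,4) = (18·17·16·15) / 4! = 73440 / 24 = 3060.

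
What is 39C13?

C(39,13) = (39·38·37·36·35·34·33·32·31·30·29·28·27) / 13! = 50578512186237235200 / 6227020800 = 8122425444.

8122425444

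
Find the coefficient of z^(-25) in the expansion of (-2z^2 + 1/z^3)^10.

General term: C(10,j)·(-2z^2)^j·(1/z^3)^(10-j), with z-exponent 2j − 3(10−j) = 5j − 30.
Set 5j − 30 = -25: j = 1.
C(10,1) = 10; (-2)^1 = -2; 1^9 = 1.
Coefficient = 10 · (-2) · 1 = -20.

-20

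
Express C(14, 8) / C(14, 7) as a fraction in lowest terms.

7/8

C(n,k+1)/C(n,k) = (n−k)/(k+1) = (14−7)/(7+1) = 7/8.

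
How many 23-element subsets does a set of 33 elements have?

92561040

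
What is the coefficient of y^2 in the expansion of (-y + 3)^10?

295245

The general term is C(10,j)·(-y)^j·(3)^(10-j); the y^2 term has j = 2.
C(10,2) = 45.
Coefficient = C(10,2) · 3^8 = 45 · 6561 = 295245.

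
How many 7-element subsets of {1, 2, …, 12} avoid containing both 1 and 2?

All 7-subsets: C(12,7) = 792. Those containing both fixed elements: C(10,5) = 252.
792 − 252 = 540.

540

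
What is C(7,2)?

21

C(7,2) = (7·6) / 2! = 42 / 2 = 21.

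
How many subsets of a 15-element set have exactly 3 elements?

Choose the 3 positions: C(15,3) = 455.

455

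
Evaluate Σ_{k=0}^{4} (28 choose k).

24158

1 + 28 + 378 + 3276 + 20475 = 24158.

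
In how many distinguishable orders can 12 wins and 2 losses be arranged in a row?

Choose positions for the wins: C(14,12) = 91.

91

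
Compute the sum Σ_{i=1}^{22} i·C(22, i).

46137344

Since i·C(22,i) = 22·C(21,i−1), the sum is 22·2^21 = 22·2097152 = 46137344.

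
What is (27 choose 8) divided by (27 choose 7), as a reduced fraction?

5/2

C(n,k+1)/C(n,k) = (n−k)/(k+1) = (27−7)/(7+1) = 20/8 = 5/2.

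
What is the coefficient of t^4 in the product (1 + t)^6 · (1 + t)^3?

126

Coefficient of t^4 = Σ_{j} C(6,j)·C(3,4-j) for j from 1 to 4.
= 6 + 45 + 60 + 15 = 126.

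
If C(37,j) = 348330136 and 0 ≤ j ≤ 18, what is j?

C(37,j) increases on 0 ≤ j ≤ 18. C(37,9) = 124403620 and C(37,10) = 348330136, so j = 10.

10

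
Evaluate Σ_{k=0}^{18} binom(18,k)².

9075135300

By Vandermonde's identity, Σ C(18,k)² = C(36,18) = 9075135300.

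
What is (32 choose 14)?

471435600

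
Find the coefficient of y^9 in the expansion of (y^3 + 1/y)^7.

35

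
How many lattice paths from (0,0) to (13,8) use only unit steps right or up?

Each path is a sequence of 21 steps with 13 rights: C(21,13) = 203490.

203490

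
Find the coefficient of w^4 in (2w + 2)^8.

The general term is C(8,j)·(2w)^j·(2)^(8-j); the w^4 term has j = 4.
C(8,4) = 70.
Coefficient = C(8,4) · 2^4 · 2^4 = 70 · 16 · 16 = 17920.

17920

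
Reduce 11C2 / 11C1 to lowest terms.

5

C(n,k+1)/C(n,k) = (n−k)/(k+1) = (11−1)/(1+1) = 10/2 = 5.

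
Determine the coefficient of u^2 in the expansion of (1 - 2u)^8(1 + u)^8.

12

Coefficient of u^2 = Σ_{j} C(8,j)·(-2)^j·C(8,2-j)·1^(2-j) for j from 0 to 2.
= 28 + (-128) + 112 = 12.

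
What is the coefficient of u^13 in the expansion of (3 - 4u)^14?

The general term is C(14,j)·(3)^j·(-4u)^(14-j); the u^13 term has j = 1.
C(14,1) = 14.
Coefficient = C(14,1) · 3^1 · (-4)^13 = 14 · 3 · (-67108864) = -2818572288.

-2818572288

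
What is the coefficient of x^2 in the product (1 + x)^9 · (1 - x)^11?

Coefficient of x^2 = Σ_{j} C(9,j)·1^j·C(11,2-j)·(-1)^(2-j) for j from 0 to 2.
= 55 + (-99) + 36 = -8.

-8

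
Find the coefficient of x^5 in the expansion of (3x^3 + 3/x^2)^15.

General term: C(15,j)·(3x^3)^j·(3/x^2)^(15-j), with x-exponent 3j − 2(15−j) = 5j − 30.
Set 5j − 30 = 5: j = 7.
C(15,7) = 6435; 3^7 = 2187; 3^8 = 6561.
Coefficient = 6435 · 2187 · 6561 = 92335216545.

92335216545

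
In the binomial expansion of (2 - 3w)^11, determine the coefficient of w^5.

The general term is C(11,j)·(2)^j·(-3w)^(11-j); the w^5 term has j = 6.
C(11,6) = 462.
Coefficient = C(11,6) · 2^6 · (-3)^5 = 462 · 64 · (-243) = -7185024.

-7185024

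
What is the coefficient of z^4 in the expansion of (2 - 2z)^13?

The general term is C(13,j)·(2)^j·(-2z)^(13-j); the z^4 term has j = 9.
C(13,9) = 715.
Coefficient = C(13,9) · 2^9 · (-2)^4 = 715 · 512 · 16 = 5857280.

5857280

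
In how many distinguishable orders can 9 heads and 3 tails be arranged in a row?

Choose positions for the heads: C(12,9) = 220.

220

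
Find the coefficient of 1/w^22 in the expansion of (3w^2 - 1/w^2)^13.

39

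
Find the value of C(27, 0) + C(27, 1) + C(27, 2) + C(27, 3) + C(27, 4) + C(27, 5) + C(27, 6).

1 + 27 + 351 + 2925 + 17550 + 80730 + 296010 = 397594.

397594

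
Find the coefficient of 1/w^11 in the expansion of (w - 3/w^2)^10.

General term: C(10,j)·(w)^j·(-3/w^2)^(10-j), with w-exponent 1j − 2(10−j) = 3j − 20.
Set 3j − 20 = -11: j = 3.
C(10,3) = 120; 1^3 = 1; (-3)^7 = -2187.
Coefficient = 120 · 1 · (-2187) = -262440.

-262440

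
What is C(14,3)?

364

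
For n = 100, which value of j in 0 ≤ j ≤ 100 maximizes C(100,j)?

50

C(100,j) is maximized at j = 100/2 = 50.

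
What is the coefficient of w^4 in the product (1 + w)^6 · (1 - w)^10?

Coefficient of w^4 = Σ_{j} C(6,j)·1^j·C(10,4-j)·(-1)^(4-j) for j from 0 to 4.
= 210 + (-720) + 675 + (-200) + 15 = -20.

-20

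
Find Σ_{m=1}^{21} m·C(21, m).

22020096

Differentiating (1+x)^21 and setting x=1: Σ m·C(21,m) = 21·2^20 = 22020096.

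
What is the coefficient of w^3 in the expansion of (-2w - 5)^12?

The general term is C(12,j)·(-2w)^j·(-5)^(12-j); the w^3 term has j = 3.
C(12,3) = 220.
Coefficient = C(12,3) · (-2)^3 · (-5)^9 = 220 · (-8) · (-1953125) = 3437500000.

3437500000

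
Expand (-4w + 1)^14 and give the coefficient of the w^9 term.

-524812288

The general term is C(14,j)·(-4w)^j·(1)^(14-j); the w^9 term has j = 9.
C(14,9) = 2002.
Coefficient = C(14,9) · (-4)^9 = 2002 · (-262144) = -524812288.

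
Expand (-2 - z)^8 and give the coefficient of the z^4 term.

1120

The general term is C(8,j)·(-2)^j·(-z)^(8-j); the z^4 term has j = 4.
C(8,4) = 70.
Coefficient = C(8,4) · (-2)^4 = 70 · 16 = 1120.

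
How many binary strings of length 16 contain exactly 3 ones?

560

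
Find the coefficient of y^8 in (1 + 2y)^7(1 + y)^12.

767103

Coefficient of y^8 = Σ_{j} C(7,j)·2^j·C(12,8-j)·1^(8-j) for j from 0 to 7.
= 495 + 11088 + 77616 + 221760 + 277200 + 147840 + 29568 + 1536 = 767103.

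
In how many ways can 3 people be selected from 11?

This is C(11,3) = 165.

165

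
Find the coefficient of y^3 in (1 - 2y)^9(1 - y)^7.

-2093

Coefficient of y^3 = Σ_{j} C(9,j)·(-2)^j·C(7,3-j)·(-1)^(3-j) for j from 0 to 3.
= (-35) + (-378) + (-1008) + (-672) = -2093.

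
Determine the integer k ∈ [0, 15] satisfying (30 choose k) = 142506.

5

C(30,k) increases on 0 ≤ k ≤ 15. C(30,4) = 27405 and C(30,5) = 142506, so k = 5.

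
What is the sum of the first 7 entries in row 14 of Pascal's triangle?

6476

1 + 14 + 91 + 364 + 1001 + 2002 + 3003 = 6476.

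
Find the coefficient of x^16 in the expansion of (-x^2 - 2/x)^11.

-220

General term: C(11,j)·(-x^2)^j·(-2/x)^(11-j), with x-exponent 2j − 1(11−j) = 3j − 11.
Set 3j − 11 = 16: j = 9.
C(11,9) = 55; (-1)^9 = -1; (-2)^2 = 4.
Coefficient = 55 · (-1) · 4 = -220.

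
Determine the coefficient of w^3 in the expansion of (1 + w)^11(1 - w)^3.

32

Coefficient of w^3 = Σ_{j} C(11,j)·1^j·C(3,3-j)·(-1)^(3-j) for j from 0 to 3.
= (-1) + 33 + (-165) + 165 = 32.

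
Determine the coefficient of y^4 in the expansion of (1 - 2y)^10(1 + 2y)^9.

Coefficient of y^4 = Σ_{j} C(10,j)·(-2)^j·C(9,4-j)·2^(4-j) for j from 0 to 4.
= 2016 + (-13440) + 25920 + (-17280) + 3360 = 576.

576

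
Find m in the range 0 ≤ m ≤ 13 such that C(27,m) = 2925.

C(27,m) increases on 0 ≤ m ≤ 13. C(27,2) = 351 and C(27,3) = 2925, so m = 3.

3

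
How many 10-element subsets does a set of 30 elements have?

30045015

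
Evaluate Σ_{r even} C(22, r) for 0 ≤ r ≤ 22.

Half of (1+1)^22 + (1−1)^22 gives the even-index sum: 2^21 = 2097152.

2097152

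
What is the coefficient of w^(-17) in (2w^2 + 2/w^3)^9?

General term: C(9,j)·(2w^2)^j·(2/w^3)^(9-j), with w-exponent 2j − 3(9−j) = 5j − 27.
Set 5j − 27 = -17: j = 2.
C(9,2) = 36; 2^2 = 4; 2^7 = 128.
Coefficient = 36 · 4 · 128 = 18432.

18432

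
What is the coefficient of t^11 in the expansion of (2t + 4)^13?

2555904

The general term is C(13,j)·(2t)^j·(4)^(13-j); the t^11 term has j = 11.
C(13,11) = 78.
Coefficient = C(13,11) · 2^11 · 4^2 = 78 · 2048 · 16 = 2555904.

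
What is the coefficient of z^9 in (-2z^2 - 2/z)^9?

General term: C(9,j)·(-2z^2)^j·(-2/z)^(9-j), with z-exponent 2j − 1(9−j) = 3j − 9.
Set 3j − 9 = 9: j = 6.
C(9,6) = 84; (-2)^6 = 64; (-2)^3 = -8.
Coefficient = 84 · 64 · (-8) = -43008.

-43008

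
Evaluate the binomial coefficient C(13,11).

C(13,11) = C(13,2) by symmetry.
C(13,2) = (13·12) / 2! = 156 / 2 = 78.

78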